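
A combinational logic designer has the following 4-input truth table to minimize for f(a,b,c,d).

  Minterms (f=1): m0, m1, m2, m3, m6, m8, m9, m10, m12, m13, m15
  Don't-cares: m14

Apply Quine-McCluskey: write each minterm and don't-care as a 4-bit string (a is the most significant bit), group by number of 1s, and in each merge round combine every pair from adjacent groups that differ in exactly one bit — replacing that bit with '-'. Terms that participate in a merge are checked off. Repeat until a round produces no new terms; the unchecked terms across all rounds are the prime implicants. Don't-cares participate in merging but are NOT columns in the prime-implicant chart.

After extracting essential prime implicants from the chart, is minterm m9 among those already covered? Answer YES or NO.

[col 0] 0000*, 0001*, 0010*, 0011*, 0110*, 1000*, 1001*, 1010*, 1100*, 1101*, 1110*, 1111*
[col 1] -000*, -001*, -010*, -110*, 0-10*, 00-0*, 00-1*, 000-*, 001-*, 1-00*, 1-01*, 1-10*, 10-0*, 100-*, 11-0*, 11-1*, 110-*, 111-*
[col 2] --10, -0-0, -00-, 00--, 1--0, 1-0-, 11--
Prime implicants: --10, -0-0, -00-, 00--, 1--0, 1-0-, 11--
PI chart (minterm → PIs covering it):
  0 | -0-0,-00-,00--
  1 | -00-,00--
  2 | --10,-0-0,00--
  3 | 00--  (sole → essential)
  6 | --10  (sole → essential)
  8 | -0-0,-00-,1--0,1-0-
  9 | -00-,1-0-
  10 | --10,-0-0,1--0
  12 | 1--0,1-0-,11--
  13 | 1-0-,11--
  15 | 11--  (sole → essential)
Essential prime implicants: --10, 00--, 11--

NO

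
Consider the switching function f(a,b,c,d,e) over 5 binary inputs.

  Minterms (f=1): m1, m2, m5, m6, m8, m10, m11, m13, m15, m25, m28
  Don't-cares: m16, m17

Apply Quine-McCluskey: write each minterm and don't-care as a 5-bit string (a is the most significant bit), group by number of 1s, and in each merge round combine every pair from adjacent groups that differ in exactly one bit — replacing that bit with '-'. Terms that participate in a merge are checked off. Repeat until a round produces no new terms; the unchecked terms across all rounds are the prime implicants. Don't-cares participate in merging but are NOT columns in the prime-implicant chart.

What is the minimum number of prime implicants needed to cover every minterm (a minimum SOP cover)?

[col 0] 00001*, 00010*, 00101*, 00110*, 01000*, 01010*, 01011*, 01101*, 01111*, 10000*, 10001*, 11001*, 11100
[col 1] -0001, 0-010, 0-101, 00-01, 00-10, 01-11, 010-0, 0101-, 011-1, 1-001, 1000-
Prime implicants: -0001, 0-010, 0-101, 00-01, 00-10, 01-11, 010-0, 0101-, 011-1, 1-001, 1000-, 11100
PI chart (minterm → PIs covering it):
  1 | -0001,00-01
  2 | 0-010,00-10
  5 | 0-101,00-01
  6 | 00-10  (sole → essential)
  8 | 010-0  (sole → essential)
  10 | 0-010,010-0,0101-
  11 | 01-11,0101-
  13 | 0-101,011-1
  15 | 01-11,011-1
  25 | 1-001  (sole → essential)
  28 | 11100  (sole → essential)
Essential prime implicants: 00-10, 010-0, 1-001, 11100
Petrick residual → -0001, 0-101, 01-11
Minimum SOP uses 7 PIs: b'c'd'e + a'cd'e + a'b'de' + a'bde + a'bc'e' + ac'd'e + abcd'e'

7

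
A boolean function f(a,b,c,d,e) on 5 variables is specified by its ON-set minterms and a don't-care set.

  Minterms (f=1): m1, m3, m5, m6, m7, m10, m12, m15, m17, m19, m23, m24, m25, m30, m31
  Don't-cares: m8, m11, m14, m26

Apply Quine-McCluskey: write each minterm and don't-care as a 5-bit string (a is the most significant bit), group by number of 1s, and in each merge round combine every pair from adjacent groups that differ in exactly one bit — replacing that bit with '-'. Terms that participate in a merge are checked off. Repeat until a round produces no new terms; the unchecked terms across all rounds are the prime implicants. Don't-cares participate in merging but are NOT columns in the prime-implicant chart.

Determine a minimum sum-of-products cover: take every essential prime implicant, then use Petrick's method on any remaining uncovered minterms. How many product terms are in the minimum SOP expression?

[col 0] 00001*, 00011*, 00101*, 00110*, 00111*, 01000*, 01010*, 01011*, 01100*, 01110*, 01111*, 10001*, 10011*, 10111*, 11000*, 11001*, 11010*, 11110*, 11111*
[col 1] -0001*, -0011*, -0111*, -1000*, -1010*, -1110*, -1111*, 0-011*, 0-110*, 0-111*, 00-01*, 00-11*, 000-1*, 001-1*, 0011-*, 01-00*, 01-10*, 01-11*, 010-0*, 0101-*, 011-0*, 0111-*, 1-001, 1-111*, 10-11*, 100-1*, 11-10*, 110-0*, 1100-, 1111-*
[col 2] --111, -0-11, -00-1, -1-10, -10-0, -111-, 0--11, 0-11-, 00--1, 01--0, 01-1-
Prime implicants: --111, -0-11, -00-1, -1-10, -10-0, -111-, 0--11, 0-11-, 00--1, 01--0, 01-1-, 1-001, 1100-
PI chart (minterm → PIs covering it):
  1 | -00-1,00--1
  3 | -0-11,-00-1,0--11,00--1
  5 | 00--1  (sole → essential)
  6 | 0-11-  (sole → essential)
  7 | --111,-0-11,0--11,0-11-,00--1
  10 | -1-10,-10-0,01--0,01-1-
  12 | 01--0  (sole → essential)
  15 | --111,-111-,0--11,0-11-,01-1-
  17 | -00-1,1-001
  19 | -0-11,-00-1
  23 | --111,-0-11
  24 | -10-0,1100-
  25 | 1-001,1100-
  30 | -1-10,-111-
  31 | --111,-111-
Essential prime implicants: 0-11-, 00--1, 01--0
Petrick residual → --111, -00-1, -1-10, 1100-
Minimum SOP uses 7 PIs: cde + b'c'e + bde' + a'cd + a'b'e + a'be' + abc'd'

7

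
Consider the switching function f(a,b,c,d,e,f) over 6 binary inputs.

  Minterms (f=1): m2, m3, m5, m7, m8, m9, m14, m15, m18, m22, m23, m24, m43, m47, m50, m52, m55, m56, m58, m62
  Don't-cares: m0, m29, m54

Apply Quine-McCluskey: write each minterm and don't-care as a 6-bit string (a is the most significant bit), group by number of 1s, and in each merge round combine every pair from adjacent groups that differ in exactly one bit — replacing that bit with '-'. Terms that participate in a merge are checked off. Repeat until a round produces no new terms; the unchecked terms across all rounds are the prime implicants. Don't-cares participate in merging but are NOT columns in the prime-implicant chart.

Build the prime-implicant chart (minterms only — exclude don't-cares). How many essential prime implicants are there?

Round 0: 000000✓ 000010✓ 000011✓ 000101✓ 000111✓ 001000✓ 001001✓ 001110✓ 001111✓ 010010✓ 010110✓ 010111✓ 011000✓ 011101 101011✓ 101111✓ 110010✓ 110100✓ 110110✓ 110111✓ 111000✓ 111010✓ 111110✓
Round 1: -01111 -10010✓ -10110✓ -10111✓ -11000 0-0010 0-0111 0-1000 00-000 00-111 000-11 0000-0 00001- 0001-1 00100- 00111- 010-10✓ 01011-✓ 101-11 11-010✓ 11-110✓ 110-10✓ 1101-0 11011-✓ 111-10✓ 1110-0
Round 2: -10-10 -1011- 11--10
PIs = {-01111, -10-10, -1011-, -11000, 0-0010, 0-0111, 0-1000, 00-000, 00-111, 000-11, 0000-0, 00001-, 0001-1, 00100-, 00111-, 011101, 101-11, 11--10, 1101-0, 1110-0}
Coverage chart:
  m2: 0-0010,0000-0,00001-
  m3: 000-11,00001-
  m5: 0001-1 ←essential
  m7: 0-0111,00-111,000-11,0001-1
  m8: 0-1000,00-000,00100-
  m9: 00100- ←essential
  m14: 00111- ←essential
  m15: -01111,00-111,00111-
  m18: -10-10,0-0010
  m22: -10-10,-1011-
  m23: -1011-,0-0111
  m24: -11000,0-1000
  m43: 101-11 ←essential
  m47: -01111,101-11
  m50: -10-10,11--10
  m52: 1101-0 ←essential
  m55: -1011- ←essential
  m56: -11000,1110-0
  m58: 11--10,1110-0
  m62: 11--10 ←essential
Essential: -1011-, 0001-1, 00100-, 00111-, 101-11, 11--10, 1101-0

7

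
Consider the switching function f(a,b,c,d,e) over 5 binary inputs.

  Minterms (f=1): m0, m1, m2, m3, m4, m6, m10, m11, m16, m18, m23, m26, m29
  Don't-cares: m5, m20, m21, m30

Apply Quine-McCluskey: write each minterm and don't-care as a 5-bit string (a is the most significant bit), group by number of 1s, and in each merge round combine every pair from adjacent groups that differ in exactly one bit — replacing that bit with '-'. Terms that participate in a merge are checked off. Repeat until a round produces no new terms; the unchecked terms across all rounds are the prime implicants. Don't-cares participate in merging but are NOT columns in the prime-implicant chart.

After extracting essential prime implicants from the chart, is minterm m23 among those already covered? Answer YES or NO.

[col 0] 00000*, 00001*, 00010*, 00011*, 00100*, 00101*, 00110*, 01010*, 01011*, 10000*, 10010*, 10100*, 10101*, 10111*, 11010*, 11101*, 11110*
[col 1] -0000*, -0010*, -0100*, -0101*, -1010*, 0-010*, 0-011*, 00-00*, 00-01*, 00-10*, 000-0*, 000-1*, 0000-*, 0001-*, 001-0*, 0010-*, 0101-*, 1-010*, 1-101, 10-00*, 100-0*, 101-1, 1010-*, 11-10
[col 2] --010, -0-00, -00-0, -010-, 0-01-, 00--0, 00-0-, 000--
Prime implicants: --010, -0-00, -00-0, -010-, 0-01-, 00--0, 00-0-, 000--, 1-101, 101-1, 11-10
PI chart (minterm → PIs covering it):
  0 | -0-00,-00-0,00--0,00-0-,000--
  1 | 00-0-,000--
  2 | --010,-00-0,0-01-,00--0,000--
  3 | 0-01-,000--
  4 | -0-00,-010-,00--0,00-0-
  6 | 00--0  (sole → essential)
  10 | --010,0-01-
  11 | 0-01-  (sole → essential)
  16 | -0-00,-00-0
  18 | --010,-00-0
  23 | 101-1  (sole → essential)
  26 | --010,11-10
  29 | 1-101  (sole → essential)
Essential prime implicants: 0-01-, 00--0, 1-101, 101-1

YES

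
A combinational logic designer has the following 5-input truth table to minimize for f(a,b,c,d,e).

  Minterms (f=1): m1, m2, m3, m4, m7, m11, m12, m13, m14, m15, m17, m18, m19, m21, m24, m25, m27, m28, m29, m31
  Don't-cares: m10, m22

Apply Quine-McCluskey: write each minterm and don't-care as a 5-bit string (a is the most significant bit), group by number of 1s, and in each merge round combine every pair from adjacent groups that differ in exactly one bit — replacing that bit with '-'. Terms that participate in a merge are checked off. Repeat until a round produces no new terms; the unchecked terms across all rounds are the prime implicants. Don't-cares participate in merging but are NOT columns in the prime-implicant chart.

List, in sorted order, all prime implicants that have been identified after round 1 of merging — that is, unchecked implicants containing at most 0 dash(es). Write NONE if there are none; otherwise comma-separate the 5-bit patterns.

[col 0] 00001*, 00010*, 00011*, 00100*, 00111*, 01010*, 01011*, 01100*, 01101*, 01110*, 01111*, 10001*, 10010*, 10011*, 10101*, 10110*, 11000*, 11001*, 11011*, 11100*, 11101*, 11111*
[col 1] -0001*, -0010*, -0011*, -1011*, -1100*, -1101*, -1111*, 0-010*, 0-011*, 0-100, 0-111*, 00-11*, 000-1*, 0001-*, 01-10*, 01-11*, 0101-*, 011-0*, 011-1*, 0110-*, 0111-*, 1-001*, 1-011*, 1-101*, 10-01*, 10-10, 100-1*, 1001-*, 11-00*, 11-01*, 11-11*, 110-1*, 1100-*, 111-1*, 1110-*
[col 2] --011, -00-1, -001-, -1-11, -11-1, -110-, 0--11, 0-01-, 01-1-, 011--, 1--01, 1-0-1, 11--1, 11-0-
Prime implicants: --011, -00-1, -001-, -1-11, -11-1, -110-, 0--11, 0-01-, 0-100, 01-1-, 011--, 1--01, 1-0-1, 10-10, 11--1, 11-0-

NONE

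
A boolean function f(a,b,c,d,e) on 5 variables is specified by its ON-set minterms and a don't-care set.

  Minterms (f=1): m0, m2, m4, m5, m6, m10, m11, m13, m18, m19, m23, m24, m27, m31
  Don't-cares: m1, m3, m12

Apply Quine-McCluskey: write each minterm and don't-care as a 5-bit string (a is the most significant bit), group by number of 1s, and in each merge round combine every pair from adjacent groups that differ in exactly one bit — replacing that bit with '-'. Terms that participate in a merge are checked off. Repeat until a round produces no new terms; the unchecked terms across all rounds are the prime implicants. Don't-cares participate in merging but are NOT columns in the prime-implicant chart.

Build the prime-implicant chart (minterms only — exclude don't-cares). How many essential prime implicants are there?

size-2^0 implicants → 00000(✓)  00001(✓)  00010(✓)  00011(✓)  00100(✓)  00101(✓)  00110(✓)  01010(✓)  01011(✓)  01100(✓)  01101(✓)  10010(✓)  10011(✓)  10111(✓)  11000  11011(✓)  11111(✓)
size-2^1 implicants → -0010(✓)  -0011(✓)  -1011(✓)  0-010(✓)  0-011(✓)  0-100(✓)  0-101(✓)  00-00(✓)  00-01(✓)  00-10(✓)  000-0(✓)  000-1(✓)  0000-(✓)  0001-(✓)  001-0(✓)  0010-(✓)  0101-(✓)  0110-(✓)  1-011(✓)  1-111(✓)  10-11(✓)  1001-(✓)  11-11(✓)
size-2^2 implicants → --011  -001-  0-01-  0-10-  00--0  00-0-  000--  1--11
Unchecked terms (primes): --011, -001-, 0-01-, 0-10-, 00--0, 00-0-, 000--, 1--11, 11000
Minterm coverage:
  m0 ⊆ 00--0,00-0-,000--
  m2 ⊆ -001-,0-01-,00--0,000--
  m4 ⊆ 0-10-,00--0,00-0-
  m5 ⊆ 0-10-,00-0-
  m6 ⊆ 00--0 [E]
  m10 ⊆ 0-01- [E]
  m11 ⊆ --011,0-01-
  m13 ⊆ 0-10- [E]
  m18 ⊆ -001- [E]
  m19 ⊆ --011,-001-,1--11
  m23 ⊆ 1--11 [E]
  m24 ⊆ 11000 [E]
  m27 ⊆ --011,1--11
  m31 ⊆ 1--11 [E]
E = {-001-, 0-01-, 0-10-, 00--0, 1--11, 11000}

6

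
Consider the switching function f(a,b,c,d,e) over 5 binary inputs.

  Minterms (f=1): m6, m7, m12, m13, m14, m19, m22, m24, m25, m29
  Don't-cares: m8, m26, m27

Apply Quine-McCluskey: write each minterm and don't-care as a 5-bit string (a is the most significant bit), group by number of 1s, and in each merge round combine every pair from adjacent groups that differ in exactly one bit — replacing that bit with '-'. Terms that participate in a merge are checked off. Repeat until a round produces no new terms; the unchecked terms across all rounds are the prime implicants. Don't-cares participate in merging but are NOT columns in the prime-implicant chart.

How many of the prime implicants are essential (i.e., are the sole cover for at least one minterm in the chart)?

[col 0] 00110*, 00111*, 01000*, 01100*, 01101*, 01110*, 10011*, 10110*, 11000*, 11001*, 11010*, 11011*, 11101*
[col 1] -0110, -1000, -1101, 0-110, 0011-, 01-00, 011-0, 0110-, 1-011, 11-01, 110-0*, 110-1*, 1100-*, 1101-*
[col 2] 110--
Prime implicants: -0110, -1000, -1101, 0-110, 0011-, 01-00, 011-0, 0110-, 1-011, 11-01, 110--
PI chart (minterm → PIs covering it):
  6 | -0110,0-110,0011-
  7 | 0011-  (sole → essential)
  12 | 01-00,011-0,0110-
  13 | -1101,0110-
  14 | 0-110,011-0
  19 | 1-011  (sole → essential)
  22 | -0110  (sole → essential)
  24 | -1000,110--
  25 | 11-01,110--
  29 | -1101,11-01
Essential prime implicants: -0110, 0011-, 1-011

3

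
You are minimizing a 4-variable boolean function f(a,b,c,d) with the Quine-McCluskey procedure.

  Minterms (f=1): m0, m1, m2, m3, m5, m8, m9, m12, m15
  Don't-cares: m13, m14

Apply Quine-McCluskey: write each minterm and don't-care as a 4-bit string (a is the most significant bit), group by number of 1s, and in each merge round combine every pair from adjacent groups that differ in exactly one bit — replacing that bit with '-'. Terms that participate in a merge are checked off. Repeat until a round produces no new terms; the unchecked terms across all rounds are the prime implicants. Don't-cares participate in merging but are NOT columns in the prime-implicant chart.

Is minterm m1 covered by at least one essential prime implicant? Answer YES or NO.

YES

size-2^0 implicants → 0000(✓)  0001(✓)  0010(✓)  0011(✓)  0101(✓)  1000(✓)  1001(✓)  1100(✓)  1101(✓)  1110(✓)  1111(✓)
size-2^1 implicants → -000(✓)  -001(✓)  -101(✓)  0-01(✓)  00-0(✓)  00-1(✓)  000-(✓)  001-(✓)  1-00(✓)  1-01(✓)  100-(✓)  11-0(✓)  11-1(✓)  110-(✓)  111-(✓)
size-2^2 implicants → --01  -00-  00--  1-0-  11--
Unchecked terms (primes): --01, -00-, 00--, 1-0-, 11--
Minterm coverage:
  m0 ⊆ -00-,00--
  m1 ⊆ --01,-00-,00--
  m2 ⊆ 00-- [E]
  m3 ⊆ 00-- [E]
  m5 ⊆ --01 [E]
  m8 ⊆ -00-,1-0-
  m9 ⊆ --01,-00-,1-0-
  m12 ⊆ 1-0-,11--
  m15 ⊆ 11-- [E]
E = {--01, 00--, 11--}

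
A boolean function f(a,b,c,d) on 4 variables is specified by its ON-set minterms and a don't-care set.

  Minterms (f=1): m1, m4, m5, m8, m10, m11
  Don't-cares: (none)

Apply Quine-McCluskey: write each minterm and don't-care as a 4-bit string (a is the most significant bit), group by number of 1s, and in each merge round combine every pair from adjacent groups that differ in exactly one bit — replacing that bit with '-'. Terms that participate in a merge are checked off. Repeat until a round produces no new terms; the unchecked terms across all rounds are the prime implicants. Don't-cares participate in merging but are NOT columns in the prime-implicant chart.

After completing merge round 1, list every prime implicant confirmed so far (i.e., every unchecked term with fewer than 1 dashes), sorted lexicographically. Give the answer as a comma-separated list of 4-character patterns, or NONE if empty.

NONE

[col 0] 0001*, 0100*, 0101*, 1000*, 1010*, 1011*
[col 1] 0-01, 010-, 10-0, 101-
Prime implicants: 0-01, 010-, 10-0, 101-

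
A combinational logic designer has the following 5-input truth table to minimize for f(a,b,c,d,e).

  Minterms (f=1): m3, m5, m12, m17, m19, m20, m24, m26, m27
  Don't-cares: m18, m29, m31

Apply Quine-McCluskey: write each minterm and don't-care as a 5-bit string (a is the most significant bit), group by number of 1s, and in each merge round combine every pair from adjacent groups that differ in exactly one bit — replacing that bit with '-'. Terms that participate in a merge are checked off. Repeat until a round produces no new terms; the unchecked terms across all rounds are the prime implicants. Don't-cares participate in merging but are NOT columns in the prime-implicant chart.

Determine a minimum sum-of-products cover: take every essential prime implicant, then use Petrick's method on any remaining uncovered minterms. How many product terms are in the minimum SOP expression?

[col 0] 00011*, 00101, 01100, 10001*, 10010*, 10011*, 10100, 11000*, 11010*, 11011*, 11101*, 11111*
[col 1] -0011, 1-010*, 1-011*, 100-1, 1001-*, 11-11, 110-0, 1101-*, 111-1
[col 2] 1-01-
Prime implicants: -0011, 00101, 01100, 1-01-, 100-1, 10100, 11-11, 110-0, 111-1
PI chart (minterm → PIs covering it):
  3 | -0011  (sole → essential)
  5 | 00101  (sole → essential)
  12 | 01100  (sole → essential)
  17 | 100-1  (sole → essential)
  19 | -0011,1-01-,100-1
  20 | 10100  (sole → essential)
  24 | 110-0  (sole → essential)
  26 | 1-01-,110-0
  27 | 1-01-,11-11
Essential prime implicants: -0011, 00101, 01100, 100-1, 10100, 110-0
Petrick residual → 1-01-
Minimum SOP uses 7 PIs: b'c'de + a'b'cd'e + a'bcd'e' + ac'd + ab'c'e + ab'cd'e' + abc'e'

7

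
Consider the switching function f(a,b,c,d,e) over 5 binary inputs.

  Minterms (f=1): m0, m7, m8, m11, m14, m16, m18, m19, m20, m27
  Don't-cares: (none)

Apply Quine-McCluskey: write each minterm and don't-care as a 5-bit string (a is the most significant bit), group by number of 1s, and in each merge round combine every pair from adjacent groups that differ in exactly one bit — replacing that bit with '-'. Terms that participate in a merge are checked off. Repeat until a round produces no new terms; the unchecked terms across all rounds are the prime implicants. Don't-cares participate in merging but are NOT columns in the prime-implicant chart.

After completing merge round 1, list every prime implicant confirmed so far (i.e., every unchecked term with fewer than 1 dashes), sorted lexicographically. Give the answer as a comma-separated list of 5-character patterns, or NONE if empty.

Round 0: 00000✓ 00111 01000✓ 01011✓ 01110 10000✓ 10010✓ 10011✓ 10100✓ 11011✓
Round 1: -0000 -1011 0-000 1-011 10-00 100-0 1001-
PIs = {-0000, -1011, 0-000, 00111, 01110, 1-011, 10-00, 100-0, 1001-}

00111, 01110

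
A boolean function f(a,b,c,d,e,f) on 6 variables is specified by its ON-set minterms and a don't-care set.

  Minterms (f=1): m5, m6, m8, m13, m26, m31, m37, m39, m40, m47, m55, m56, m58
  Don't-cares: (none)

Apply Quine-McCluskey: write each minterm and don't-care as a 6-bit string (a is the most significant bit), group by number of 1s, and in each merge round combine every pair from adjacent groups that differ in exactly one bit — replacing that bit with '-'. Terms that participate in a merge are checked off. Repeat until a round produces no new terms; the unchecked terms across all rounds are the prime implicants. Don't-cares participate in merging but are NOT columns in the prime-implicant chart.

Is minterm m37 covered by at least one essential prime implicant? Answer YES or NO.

NO

[col 0] 000101*, 000110, 001000*, 001101*, 011010*, 011111, 100101*, 100111*, 101000*, 101111*, 110111*, 111000*, 111010*
[col 1] -00101, -01000, -11010, 00-101, 1-0111, 1-1000, 10-111, 1001-1, 1110-0
Prime implicants: -00101, -01000, -11010, 00-101, 000110, 011111, 1-0111, 1-1000, 10-111, 1001-1, 1110-0
PI chart (minterm → PIs covering it):
  5 | -00101,00-101
  6 | 000110  (sole → essential)
  8 | -01000  (sole → essential)
  13 | 00-101  (sole → essential)
  26 | -11010  (sole → essential)
  31 | 011111  (sole → essential)
  37 | -00101,1001-1
  39 | 1-0111,10-111,1001-1
  40 | -01000,1-1000
  47 | 10-111  (sole → essential)
  55 | 1-0111  (sole → essential)
  56 | 1-1000,1110-0
  58 | -11010,1110-0
Essential prime implicants: -01000, -11010, 00-101, 000110, 011111, 1-0111, 10-111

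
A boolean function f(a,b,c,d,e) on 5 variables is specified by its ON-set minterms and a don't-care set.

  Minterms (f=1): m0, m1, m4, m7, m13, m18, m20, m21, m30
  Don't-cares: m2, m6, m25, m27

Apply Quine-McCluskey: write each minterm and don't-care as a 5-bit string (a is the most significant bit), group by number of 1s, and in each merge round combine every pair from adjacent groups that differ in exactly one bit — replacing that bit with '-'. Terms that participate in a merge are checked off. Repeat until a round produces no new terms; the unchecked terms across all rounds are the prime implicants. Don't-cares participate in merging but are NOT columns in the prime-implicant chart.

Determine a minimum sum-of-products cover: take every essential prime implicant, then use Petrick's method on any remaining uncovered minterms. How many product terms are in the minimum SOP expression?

Round 0: 00000✓ 00001✓ 00010✓ 00100✓ 00110✓ 00111✓ 01101 10010✓ 10100✓ 10101✓ 11001✓ 11011✓ 11110
Round 1: -0010 -0100 00-00✓ 00-10✓ 000-0✓ 0000- 001-0✓ 0011- 1010- 110-1
Round 2: 00--0
PIs = {-0010, -0100, 00--0, 0000-, 0011-, 01101, 1010-, 110-1, 11110}
Coverage chart:
  m0: 00--0,0000-
  m1: 0000- ←essential
  m4: -0100,00--0
  m7: 0011- ←essential
  m13: 01101 ←essential
  m18: -0010 ←essential
  m20: -0100,1010-
  m21: 1010- ←essential
  m30: 11110 ←essential
Essential: -0010, 0000-, 0011-, 01101, 1010-, 11110
Petrick residual → -0100
Min cover (7 terms): b'c'de' + b'cd'e' + a'b'c'd' + a'b'cd + a'bcd'e + ab'cd' + abcde'

7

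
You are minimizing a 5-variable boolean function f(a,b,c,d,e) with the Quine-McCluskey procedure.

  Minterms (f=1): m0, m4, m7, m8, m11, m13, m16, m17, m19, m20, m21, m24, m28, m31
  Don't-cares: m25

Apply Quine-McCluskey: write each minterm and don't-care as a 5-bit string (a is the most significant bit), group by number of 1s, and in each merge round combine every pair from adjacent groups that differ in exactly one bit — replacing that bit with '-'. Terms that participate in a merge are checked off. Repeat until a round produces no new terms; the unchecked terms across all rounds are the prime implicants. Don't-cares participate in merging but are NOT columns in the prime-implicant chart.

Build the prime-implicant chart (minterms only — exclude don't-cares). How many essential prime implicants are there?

size-2^0 implicants → 00000(✓)  00100(✓)  00111  01000(✓)  01011  01101  10000(✓)  10001(✓)  10011(✓)  10100(✓)  10101(✓)  11000(✓)  11001(✓)  11100(✓)  11111
size-2^1 implicants → -0000(✓)  -0100(✓)  -1000(✓)  0-000(✓)  00-00(✓)  1-000(✓)  1-001(✓)  1-100(✓)  10-00(✓)  10-01(✓)  100-1  1000-(✓)  1010-(✓)  11-00(✓)  1100-(✓)
size-2^2 implicants → --000  -0-00  1--00  1-00-  10-0-
Unchecked terms (primes): --000, -0-00, 00111, 01011, 01101, 1--00, 1-00-, 10-0-, 100-1, 11111
Minterm coverage:
  m0 ⊆ --000,-0-00
  m4 ⊆ -0-00 [E]
  m7 ⊆ 00111 [E]
  m8 ⊆ --000 [E]
  m11 ⊆ 01011 [E]
  m13 ⊆ 01101 [E]
  m16 ⊆ --000,-0-00,1--00,1-00-,10-0-
  m17 ⊆ 1-00-,10-0-,100-1
  m19 ⊆ 100-1 [E]
  m20 ⊆ -0-00,1--00,10-0-
  m21 ⊆ 10-0- [E]
  m24 ⊆ --000,1--00,1-00-
  m28 ⊆ 1--00 [E]
  m31 ⊆ 11111 [E]
E = {--000, -0-00, 00111, 01011, 01101, 1--00, 10-0-, 100-1, 11111}

9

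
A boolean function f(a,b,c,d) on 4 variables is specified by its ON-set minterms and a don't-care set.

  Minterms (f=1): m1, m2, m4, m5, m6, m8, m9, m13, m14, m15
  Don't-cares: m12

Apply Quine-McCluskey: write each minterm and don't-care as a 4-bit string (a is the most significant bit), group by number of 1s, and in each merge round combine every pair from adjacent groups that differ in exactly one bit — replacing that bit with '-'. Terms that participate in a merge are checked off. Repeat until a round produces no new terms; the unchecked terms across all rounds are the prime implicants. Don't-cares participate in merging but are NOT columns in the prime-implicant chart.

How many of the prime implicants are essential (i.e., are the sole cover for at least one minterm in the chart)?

4

size-2^0 implicants → 0001(✓)  0010(✓)  0100(✓)  0101(✓)  0110(✓)  1000(✓)  1001(✓)  1100(✓)  1101(✓)  1110(✓)  1111(✓)
size-2^1 implicants → -001(✓)  -100(✓)  -101(✓)  -110(✓)  0-01(✓)  0-10  01-0(✓)  010-(✓)  1-00(✓)  1-01(✓)  100-(✓)  11-0(✓)  11-1(✓)  110-(✓)  111-(✓)
size-2^2 implicants → --01  -1-0  -10-  1-0-  11--
Unchecked terms (primes): --01, -1-0, -10-, 0-10, 1-0-, 11--
Minterm coverage:
  m1 ⊆ --01 [E]
  m2 ⊆ 0-10 [E]
  m4 ⊆ -1-0,-10-
  m5 ⊆ --01,-10-
  m6 ⊆ -1-0,0-10
  m8 ⊆ 1-0- [E]
  m9 ⊆ --01,1-0-
  m13 ⊆ --01,-10-,1-0-,11--
  m14 ⊆ -1-0,11--
  m15 ⊆ 11-- [E]
E = {--01, 0-10, 1-0-, 11--}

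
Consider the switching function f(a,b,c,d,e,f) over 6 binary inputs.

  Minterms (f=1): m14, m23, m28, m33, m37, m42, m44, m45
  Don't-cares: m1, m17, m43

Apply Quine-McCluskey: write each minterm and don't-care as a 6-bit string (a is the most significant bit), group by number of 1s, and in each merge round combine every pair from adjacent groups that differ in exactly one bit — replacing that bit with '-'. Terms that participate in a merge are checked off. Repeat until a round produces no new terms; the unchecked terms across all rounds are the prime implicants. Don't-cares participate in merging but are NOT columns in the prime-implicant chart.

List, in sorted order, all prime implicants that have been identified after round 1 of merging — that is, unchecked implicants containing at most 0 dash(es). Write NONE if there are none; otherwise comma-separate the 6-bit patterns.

001110, 010111, 011100

[col 0] 000001*, 001110, 010001*, 010111, 011100, 100001*, 100101*, 101010*, 101011*, 101100*, 101101*
[col 1] -00001, 0-0001, 10-101, 100-01, 10101-, 10110-
Prime implicants: -00001, 0-0001, 001110, 010111, 011100, 10-101, 100-01, 10101-, 10110-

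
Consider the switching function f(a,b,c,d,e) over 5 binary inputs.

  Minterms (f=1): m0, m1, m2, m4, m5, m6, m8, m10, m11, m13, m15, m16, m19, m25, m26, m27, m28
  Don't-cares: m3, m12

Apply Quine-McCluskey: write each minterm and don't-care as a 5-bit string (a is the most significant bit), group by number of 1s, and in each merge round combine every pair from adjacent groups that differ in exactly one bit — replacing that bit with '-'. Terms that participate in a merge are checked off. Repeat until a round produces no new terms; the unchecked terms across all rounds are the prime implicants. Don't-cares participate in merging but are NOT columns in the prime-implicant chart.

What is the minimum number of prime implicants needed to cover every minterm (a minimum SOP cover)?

9

[col 0] 00000*, 00001*, 00010*, 00011*, 00100*, 00101*, 00110*, 01000*, 01010*, 01011*, 01100*, 01101*, 01111*, 10000*, 10011*, 11001*, 11010*, 11011*, 11100*
[col 1] -0000, -0011*, -1010*, -1011*, -1100, 0-000*, 0-010*, 0-011*, 0-100*, 0-101*, 00-00*, 00-01*, 00-10*, 000-0*, 000-1*, 0000-*, 0001-*, 001-0*, 0010-*, 01-00*, 01-11, 010-0*, 0101-*, 011-1, 0110-*, 1-011*, 110-1, 1101-*
[col 2] --011, -101-, 0--00, 0-0-0, 0-01-, 0-10-, 00--0, 00-0-, 000--
Prime implicants: --011, -0000, -101-, -1100, 0--00, 0-0-0, 0-01-, 0-10-, 00--0, 00-0-, 000--, 01-11, 011-1, 110-1
PI chart (minterm → PIs covering it):
  0 | -0000,0--00,0-0-0,00--0,00-0-,000--
  1 | 00-0-,000--
  2 | 0-0-0,0-01-,00--0,000--
  4 | 0--00,0-10-,00--0,00-0-
  5 | 0-10-,00-0-
  6 | 00--0  (sole → essential)
  8 | 0--00,0-0-0
  10 | -101-,0-0-0,0-01-
  11 | --011,-101-,0-01-,01-11
  13 | 0-10-,011-1
  15 | 01-11,011-1
  16 | -0000  (sole → essential)
  19 | --011  (sole → essential)
  25 | 110-1  (sole → essential)
  26 | -101-  (sole → essential)
  27 | --011,-101-,110-1
  28 | -1100  (sole → essential)
Essential prime implicants: --011, -0000, -101-, -1100, 00--0, 110-1
Petrick residual → 0--00, 00-0-, 011-1
Minimum SOP uses 9 PIs: c'de + b'c'd'e' + bc'd + bcd'e' + a'd'e' + a'b'e' + a'b'd' + a'bce + abc'e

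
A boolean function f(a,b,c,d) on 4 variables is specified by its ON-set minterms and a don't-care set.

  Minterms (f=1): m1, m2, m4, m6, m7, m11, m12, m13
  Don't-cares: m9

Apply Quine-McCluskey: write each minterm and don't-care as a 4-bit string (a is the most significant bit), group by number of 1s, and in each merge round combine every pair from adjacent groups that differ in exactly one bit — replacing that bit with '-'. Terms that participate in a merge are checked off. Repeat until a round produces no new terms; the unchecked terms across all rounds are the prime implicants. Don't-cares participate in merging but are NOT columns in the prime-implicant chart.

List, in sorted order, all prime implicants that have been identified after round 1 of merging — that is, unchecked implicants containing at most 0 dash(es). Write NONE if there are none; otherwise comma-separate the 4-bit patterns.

[col 0] 0001*, 0010*, 0100*, 0110*, 0111*, 1001*, 1011*, 1100*, 1101*
[col 1] -001, -100, 0-10, 01-0, 011-, 1-01, 10-1, 110-
Prime implicants: -001, -100, 0-10, 01-0, 011-, 1-01, 10-1, 110-

NONE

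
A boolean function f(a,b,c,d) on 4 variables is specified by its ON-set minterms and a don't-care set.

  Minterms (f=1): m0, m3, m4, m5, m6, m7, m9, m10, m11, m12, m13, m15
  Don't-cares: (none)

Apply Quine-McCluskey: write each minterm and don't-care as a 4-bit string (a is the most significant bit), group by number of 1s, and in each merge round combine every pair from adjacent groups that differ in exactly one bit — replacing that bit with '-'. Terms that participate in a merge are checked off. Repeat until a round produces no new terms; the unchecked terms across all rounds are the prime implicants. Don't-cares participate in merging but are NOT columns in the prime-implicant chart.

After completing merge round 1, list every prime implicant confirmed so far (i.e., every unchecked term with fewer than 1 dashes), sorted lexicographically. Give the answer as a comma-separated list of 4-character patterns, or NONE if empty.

size-2^0 implicants → 0000(✓)  0011(✓)  0100(✓)  0101(✓)  0110(✓)  0111(✓)  1001(✓)  1010(✓)  1011(✓)  1100(✓)  1101(✓)  1111(✓)
size-2^1 implicants → -011(✓)  -100(✓)  -101(✓)  -111(✓)  0-00  0-11(✓)  01-0(✓)  01-1(✓)  010-(✓)  011-(✓)  1-01(✓)  1-11(✓)  10-1(✓)  101-  11-1(✓)  110-(✓)
size-2^2 implicants → --11  -1-1  -10-  01--  1--1
Unchecked terms (primes): --11, -1-1, -10-, 0-00, 01--, 1--1, 101-

NONE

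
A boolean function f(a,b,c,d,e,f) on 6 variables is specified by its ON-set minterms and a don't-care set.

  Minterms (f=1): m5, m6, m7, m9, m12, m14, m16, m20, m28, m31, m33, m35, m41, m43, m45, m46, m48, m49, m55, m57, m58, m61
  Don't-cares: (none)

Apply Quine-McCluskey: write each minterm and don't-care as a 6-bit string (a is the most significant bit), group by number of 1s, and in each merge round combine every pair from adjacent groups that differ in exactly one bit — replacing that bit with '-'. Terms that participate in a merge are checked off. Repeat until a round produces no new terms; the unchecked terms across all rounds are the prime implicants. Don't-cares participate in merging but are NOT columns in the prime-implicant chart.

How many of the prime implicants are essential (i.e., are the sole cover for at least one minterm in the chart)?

8

Round 0: 000101✓ 000110✓ 000111✓ 001001✓ 001100✓ 001110✓ 010000✓ 010100✓ 011100✓ 011111 100001✓ 100011✓ 101001✓ 101011✓ 101101✓ 101110✓ 110000✓ 110001✓ 110111 111001✓ 111010 111101✓
Round 1: -01001 -01110 -10000 0-1100 00-110 0001-1 00011- 0011-0 01-100 010-00 1-0001✓ 1-1001✓ 1-1101✓ 10-001✓ 10-011✓ 1000-1✓ 101-01✓ 1010-1✓ 11-001✓ 11000- 111-01✓
Round 2: 1--001 1-1-01 10-0-1
PIs = {-01001, -01110, -10000, 0-1100, 00-110, 0001-1, 00011-, 0011-0, 01-100, 010-00, 011111, 1--001, 1-1-01, 10-0-1, 11000-, 110111, 111010}
Coverage chart:
  m5: 0001-1 ←essential
  m6: 00-110,00011-
  m7: 0001-1,00011-
  m9: -01001 ←essential
  m12: 0-1100,0011-0
  m14: -01110,00-110,0011-0
  m16: -10000,010-00
  m20: 01-100,010-00
  m28: 0-1100,01-100
  m31: 011111 ←essential
  m33: 1--001,10-0-1
  m35: 10-0-1 ←essential
  m41: -01001,1--001,1-1-01,10-0-1
  m43: 10-0-1 ←essential
  m45: 1-1-01 ←essential
  m46: -01110 ←essential
  m48: -10000,11000-
  m49: 1--001,11000-
  m55: 110111 ←essential
  m57: 1--001,1-1-01
  m58: 111010 ←essential
  m61: 1-1-01 ←essential
Essential: -01001, -01110, 0001-1, 011111, 1-1-01, 10-0-1, 110111, 111010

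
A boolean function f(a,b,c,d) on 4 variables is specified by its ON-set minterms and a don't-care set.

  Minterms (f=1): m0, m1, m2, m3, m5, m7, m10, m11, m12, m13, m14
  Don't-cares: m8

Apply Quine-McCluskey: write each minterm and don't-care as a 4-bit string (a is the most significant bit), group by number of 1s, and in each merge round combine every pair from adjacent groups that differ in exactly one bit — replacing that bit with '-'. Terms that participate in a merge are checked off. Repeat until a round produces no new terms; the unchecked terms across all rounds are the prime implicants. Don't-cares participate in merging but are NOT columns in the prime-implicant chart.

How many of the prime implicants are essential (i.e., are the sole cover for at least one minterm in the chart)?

3

[col 0] 0000*, 0001*, 0010*, 0011*, 0101*, 0111*, 1000*, 1010*, 1011*, 1100*, 1101*, 1110*
[col 1] -000*, -010*, -011*, -101, 0-01*, 0-11*, 00-0*, 00-1*, 000-*, 001-*, 01-1*, 1-00*, 1-10*, 10-0*, 101-*, 11-0*, 110-
[col 2] -0-0, -01-, 0--1, 00--, 1--0
Prime implicants: -0-0, -01-, -101, 0--1, 00--, 1--0, 110-
PI chart (minterm → PIs covering it):
  0 | -0-0,00--
  1 | 0--1,00--
  2 | -0-0,-01-,00--
  3 | -01-,0--1,00--
  5 | -101,0--1
  7 | 0--1  (sole → essential)
  10 | -0-0,-01-,1--0
  11 | -01-  (sole → essential)
  12 | 1--0,110-
  13 | -101,110-
  14 | 1--0  (sole → essential)
Essential prime implicants: -01-, 0--1, 1--0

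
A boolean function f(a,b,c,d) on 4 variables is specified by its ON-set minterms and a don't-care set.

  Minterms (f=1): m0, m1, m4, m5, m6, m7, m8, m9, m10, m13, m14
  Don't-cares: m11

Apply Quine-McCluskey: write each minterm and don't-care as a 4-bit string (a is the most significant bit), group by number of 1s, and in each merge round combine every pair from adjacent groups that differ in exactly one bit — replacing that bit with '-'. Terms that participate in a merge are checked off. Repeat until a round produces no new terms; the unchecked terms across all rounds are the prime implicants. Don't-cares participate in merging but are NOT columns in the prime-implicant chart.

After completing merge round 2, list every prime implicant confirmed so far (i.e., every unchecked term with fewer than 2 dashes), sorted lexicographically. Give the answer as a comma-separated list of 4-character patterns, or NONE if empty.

-110, 1-10

[col 0] 0000*, 0001*, 0100*, 0101*, 0110*, 0111*, 1000*, 1001*, 1010*, 1011*, 1101*, 1110*
[col 1] -000*, -001*, -101*, -110, 0-00*, 0-01*, 000-*, 01-0*, 01-1*, 010-*, 011-*, 1-01*, 1-10, 10-0*, 10-1*, 100-*, 101-*
[col 2] --01, -00-, 0-0-, 01--, 10--
Prime implicants: --01, -00-, -110, 0-0-, 01--, 1-10, 10--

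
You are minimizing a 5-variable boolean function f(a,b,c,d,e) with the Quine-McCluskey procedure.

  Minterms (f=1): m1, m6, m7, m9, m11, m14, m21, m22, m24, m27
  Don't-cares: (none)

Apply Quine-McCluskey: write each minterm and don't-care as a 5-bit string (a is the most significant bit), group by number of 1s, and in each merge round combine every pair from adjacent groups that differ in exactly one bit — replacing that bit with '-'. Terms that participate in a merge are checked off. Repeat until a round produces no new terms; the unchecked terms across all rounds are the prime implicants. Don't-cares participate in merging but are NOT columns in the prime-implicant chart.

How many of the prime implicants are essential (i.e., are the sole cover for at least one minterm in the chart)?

7

[col 0] 00001*, 00110*, 00111*, 01001*, 01011*, 01110*, 10101, 10110*, 11000, 11011*
[col 1] -0110, -1011, 0-001, 0-110, 0011-, 010-1
Prime implicants: -0110, -1011, 0-001, 0-110, 0011-, 010-1, 10101, 11000
PI chart (minterm → PIs covering it):
  1 | 0-001  (sole → essential)
  6 | -0110,0-110,0011-
  7 | 0011-  (sole → essential)
  9 | 0-001,010-1
  11 | -1011,010-1
  14 | 0-110  (sole → essential)
  21 | 10101  (sole → essential)
  22 | -0110  (sole → essential)
  24 | 11000  (sole → essential)
  27 | -1011  (sole → essential)
Essential prime implicants: -0110, -1011, 0-001, 0-110, 0011-, 10101, 11000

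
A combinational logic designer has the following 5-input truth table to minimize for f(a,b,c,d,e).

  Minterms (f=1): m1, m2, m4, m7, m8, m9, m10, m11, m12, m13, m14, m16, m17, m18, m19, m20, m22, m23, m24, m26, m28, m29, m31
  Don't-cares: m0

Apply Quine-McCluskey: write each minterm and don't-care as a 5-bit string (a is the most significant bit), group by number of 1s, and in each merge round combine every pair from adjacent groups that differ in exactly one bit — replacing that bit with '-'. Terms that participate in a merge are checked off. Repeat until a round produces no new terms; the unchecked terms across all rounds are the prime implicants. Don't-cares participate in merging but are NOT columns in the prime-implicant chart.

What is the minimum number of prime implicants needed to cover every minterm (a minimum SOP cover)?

Round 0: 00000✓ 00001✓ 00010✓ 00100✓ 00111✓ 01000✓ 01001✓ 01010✓ 01011✓ 01100✓ 01101✓ 01110✓ 10000✓ 10001✓ 10010✓ 10011✓ 10100✓ 10110✓ 10111✓ 11000✓ 11010✓ 11100✓ 11101✓ 11111✓
Round 1: -0000✓ -0001✓ -0010✓ -0100✓ -0111 -1000✓ -1010✓ -1100✓ -1101✓ 0-000✓ 0-001✓ 0-010✓ 0-100✓ 00-00✓ 000-0✓ 0000-✓ 01-00✓ 01-01✓ 01-10✓ 010-0✓ 010-1✓ 0100-✓ 0101-✓ 011-0✓ 0110-✓ 1-000✓ 1-010✓ 1-100✓ 1-111 10-00✓ 10-10✓ 10-11✓ 100-0✓ 100-1✓ 1000-✓ 1001-✓ 101-0✓ 1011-✓ 11-00✓ 110-0✓ 111-1 1110-✓
Round 2: --000✓ --010✓ --100✓ -0-00✓ -00-0✓ -000- -1-00✓ -10-0✓ -110- 0--00✓ 0-0-0✓ 0-00- 01--0 01-0- 010-- 1--00✓ 1-0-0✓ 10--0 10-1- 100--
Round 3: ---00 --0-0
PIs = {---00, --0-0, -000-, -0111, -110-, 0-00-, 01--0, 01-0-, 010--, 1-111, 10--0, 10-1-, 100--, 111-1}
Coverage chart:
  m1: -000-,0-00-
  m2: --0-0 ←essential
  m4: ---00 ←essential
  m7: -0111 ←essential
  m8: ---00,--0-0,0-00-,01--0,01-0-,010--
  m9: 0-00-,01-0-,010--
  m10: --0-0,01--0,010--
  m11: 010-- ←essential
  m12: ---00,-110-,01--0,01-0-
  m13: -110-,01-0-
  m14: 01--0 ←essential
  m16: ---00,--0-0,-000-,10--0,100--
  m17: -000-,100--
  m18: --0-0,10--0,10-1-,100--
  m19: 10-1-,100--
  m20: ---00,10--0
  m22: 10--0,10-1-
  m23: -0111,1-111,10-1-
  m24: ---00,--0-0
  m26: --0-0 ←essential
  m28: ---00,-110-
  m29: -110-,111-1
  m31: 1-111,111-1
Essential: ---00, --0-0, -0111, 01--0, 010--
Petrick residual → -000-, -110-, 1-111, 10-1-
Min cover (9 terms): d'e' + c'e' + b'c'd' + b'cde + bcd' + a'be' + a'bc' + acde + ab'd

9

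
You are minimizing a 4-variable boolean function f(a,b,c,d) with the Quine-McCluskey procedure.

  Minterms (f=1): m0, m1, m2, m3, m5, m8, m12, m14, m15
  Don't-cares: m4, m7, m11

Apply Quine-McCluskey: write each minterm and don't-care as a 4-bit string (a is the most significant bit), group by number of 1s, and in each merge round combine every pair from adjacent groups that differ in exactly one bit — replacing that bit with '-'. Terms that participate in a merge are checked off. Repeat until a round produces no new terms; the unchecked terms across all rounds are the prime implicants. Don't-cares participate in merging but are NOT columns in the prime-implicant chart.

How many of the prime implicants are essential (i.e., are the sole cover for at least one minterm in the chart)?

2

[col 0] 0000*, 0001*, 0010*, 0011*, 0100*, 0101*, 0111*, 1000*, 1011*, 1100*, 1110*, 1111*
[col 1] -000*, -011*, -100*, -111*, 0-00*, 0-01*, 0-11*, 00-0*, 00-1*, 000-*, 001-*, 01-1*, 010-*, 1-00*, 1-11*, 11-0, 111-
[col 2] --00, --11, 0--1, 0-0-, 00--
Prime implicants: --00, --11, 0--1, 0-0-, 00--, 11-0, 111-
PI chart (minterm → PIs covering it):
  0 | --00,0-0-,00--
  1 | 0--1,0-0-,00--
  2 | 00--  (sole → essential)
  3 | --11,0--1,00--
  5 | 0--1,0-0-
  8 | --00  (sole → essential)
  12 | --00,11-0
  14 | 11-0,111-
  15 | --11,111-
Essential prime implicants: --00, 00--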